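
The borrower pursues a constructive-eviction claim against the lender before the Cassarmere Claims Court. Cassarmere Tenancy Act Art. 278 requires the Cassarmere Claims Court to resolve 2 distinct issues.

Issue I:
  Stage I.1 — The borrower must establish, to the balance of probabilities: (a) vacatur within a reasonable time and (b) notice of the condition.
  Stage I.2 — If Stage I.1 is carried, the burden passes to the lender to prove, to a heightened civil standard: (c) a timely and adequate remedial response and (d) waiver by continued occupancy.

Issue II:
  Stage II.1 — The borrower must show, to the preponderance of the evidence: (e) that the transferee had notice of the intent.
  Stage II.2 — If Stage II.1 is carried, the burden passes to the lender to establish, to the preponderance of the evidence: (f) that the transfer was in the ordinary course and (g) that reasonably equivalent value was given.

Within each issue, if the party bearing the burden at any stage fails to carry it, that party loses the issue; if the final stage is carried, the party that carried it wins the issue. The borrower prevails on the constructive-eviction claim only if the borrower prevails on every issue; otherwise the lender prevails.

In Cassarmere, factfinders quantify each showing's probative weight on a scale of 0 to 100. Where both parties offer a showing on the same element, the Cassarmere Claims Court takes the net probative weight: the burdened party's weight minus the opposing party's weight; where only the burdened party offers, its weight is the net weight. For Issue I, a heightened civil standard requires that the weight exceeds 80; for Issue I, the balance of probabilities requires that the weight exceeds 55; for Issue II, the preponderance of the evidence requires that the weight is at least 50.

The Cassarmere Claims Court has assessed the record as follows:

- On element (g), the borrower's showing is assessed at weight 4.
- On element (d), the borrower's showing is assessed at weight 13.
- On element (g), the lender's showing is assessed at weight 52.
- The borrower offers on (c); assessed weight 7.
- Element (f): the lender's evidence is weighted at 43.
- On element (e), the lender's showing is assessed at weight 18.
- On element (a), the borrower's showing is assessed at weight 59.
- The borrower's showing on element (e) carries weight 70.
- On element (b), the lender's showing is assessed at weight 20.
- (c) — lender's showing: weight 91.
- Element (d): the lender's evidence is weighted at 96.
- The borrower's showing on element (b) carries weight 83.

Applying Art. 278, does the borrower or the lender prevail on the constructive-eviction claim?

— Issue I —
At Stage I.1 the borrower must meet the balance of probabilities (weight exceeds 55): on (a) the weight is 59, which does exceed 55, so (a) meets the standard; on (b) the weight is 83 less the opposing 20 gives net 63, > 55, so (b) meets the standard.
  Stage I.1 carried; the burden shifts to the lender.
At Stage I.2 the lender must meet a heightened civil standard (weight exceeds 80): on (c) the weight is 91 less the opposing 7 gives net 84, > 80, so (c) meets the standard; on (d) the weight is 96 less the opposing 13 gives net 83, which does exceed 80, so (d) meets the standard.
  All elements met at the final stage.
All stages carried — the lender prevails on this issue.
— Issue II —
Stage II.1 (borrower, the preponderance of the evidence, weight is at least 50): (e) net 70−18=52 ≥ 50 — meets.
  Stage II.1 is satisfied; the onus moves to the lender.
Stage II.2 (lender, the preponderance of the evidence, weight is at least 50): (f) 43 < 50 — fails; (g) net 52−4=48 < 50 — fails.
  The lender does not carry Stage II.2.
The analysis ends at Stage II.2; the borrower prevails on this issue.
Per-issue: Issue I → lender; Issue II → borrower. The borrower must prevail on every issue; overall, the lender prevails.

lender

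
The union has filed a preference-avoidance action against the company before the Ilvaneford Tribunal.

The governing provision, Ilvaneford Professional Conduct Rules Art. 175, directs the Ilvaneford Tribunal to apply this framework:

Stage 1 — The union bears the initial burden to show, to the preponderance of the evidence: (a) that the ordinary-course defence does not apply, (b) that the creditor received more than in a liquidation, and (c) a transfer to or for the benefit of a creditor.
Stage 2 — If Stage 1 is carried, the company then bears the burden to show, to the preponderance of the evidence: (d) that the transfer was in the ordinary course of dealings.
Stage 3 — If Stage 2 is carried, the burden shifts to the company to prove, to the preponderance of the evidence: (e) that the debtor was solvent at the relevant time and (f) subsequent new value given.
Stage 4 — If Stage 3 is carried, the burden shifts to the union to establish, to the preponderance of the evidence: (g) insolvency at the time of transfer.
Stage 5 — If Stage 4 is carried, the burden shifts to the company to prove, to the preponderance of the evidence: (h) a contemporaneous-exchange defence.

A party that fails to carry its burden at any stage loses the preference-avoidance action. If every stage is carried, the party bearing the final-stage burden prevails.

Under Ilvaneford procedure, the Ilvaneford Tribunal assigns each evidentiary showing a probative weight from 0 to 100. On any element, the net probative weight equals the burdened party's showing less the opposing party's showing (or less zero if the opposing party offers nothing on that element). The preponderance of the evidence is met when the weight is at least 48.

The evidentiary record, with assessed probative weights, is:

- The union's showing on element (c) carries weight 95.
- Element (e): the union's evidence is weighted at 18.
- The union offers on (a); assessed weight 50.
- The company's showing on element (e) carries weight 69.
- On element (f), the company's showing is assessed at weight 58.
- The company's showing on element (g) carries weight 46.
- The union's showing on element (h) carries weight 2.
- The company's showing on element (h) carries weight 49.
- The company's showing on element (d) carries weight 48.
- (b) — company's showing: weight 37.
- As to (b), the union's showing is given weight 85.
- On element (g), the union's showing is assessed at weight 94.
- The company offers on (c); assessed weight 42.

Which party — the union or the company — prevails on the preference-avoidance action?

At Stage 1 the union must meet the preponderance of the evidence (weight is at least 48): on (a) the weight is 50, ≥ 48, so (a) meets the standard; on (b) the weight is 85 less the opposing 37 gives net 48, ≥ 48, so (b) meets the standard; on (c) the weight is 95 less the opposing 42 gives net 53, ≥ 48, so (c) meets the standard.
  The union carries Stage 1; the company now bears the burden.
At Stage 2 the company must meet the preponderance of the evidence (weight is at least 48): on (d) the weight is 48, which does reach 48, so (d) meets the standard.
  Stage 2 carried; the burden remains with the company.
At Stage 3 the company must meet the preponderance of the evidence (weight is at least 48): on (e) the weight is 69 less the opposing 18 gives net 51, which does reach 48, so (e) meets the standard; on (f) the weight is 58, which does reach 48, so (f) meets the standard.
  All elements met. The burden passes to the union.
At Stage 4 the union must meet the preponderance of the evidence (weight is at least 48): on (g) the weight is 94 less the opposing 46 gives net 48, ≥ 48, so (g) meets the standard.
  The union carries Stage 4; the company now bears the burden.
At Stage 5 the company must meet the preponderance of the evidence (weight is at least 48): on (h) the weight is 49 less the opposing 2 gives net 47, which does not reach 48, so (h) does not meet the standard.
  Not every element is met, so the company fails to carry Stage 5.
The analysis ends at Stage 5; the union prevails.

union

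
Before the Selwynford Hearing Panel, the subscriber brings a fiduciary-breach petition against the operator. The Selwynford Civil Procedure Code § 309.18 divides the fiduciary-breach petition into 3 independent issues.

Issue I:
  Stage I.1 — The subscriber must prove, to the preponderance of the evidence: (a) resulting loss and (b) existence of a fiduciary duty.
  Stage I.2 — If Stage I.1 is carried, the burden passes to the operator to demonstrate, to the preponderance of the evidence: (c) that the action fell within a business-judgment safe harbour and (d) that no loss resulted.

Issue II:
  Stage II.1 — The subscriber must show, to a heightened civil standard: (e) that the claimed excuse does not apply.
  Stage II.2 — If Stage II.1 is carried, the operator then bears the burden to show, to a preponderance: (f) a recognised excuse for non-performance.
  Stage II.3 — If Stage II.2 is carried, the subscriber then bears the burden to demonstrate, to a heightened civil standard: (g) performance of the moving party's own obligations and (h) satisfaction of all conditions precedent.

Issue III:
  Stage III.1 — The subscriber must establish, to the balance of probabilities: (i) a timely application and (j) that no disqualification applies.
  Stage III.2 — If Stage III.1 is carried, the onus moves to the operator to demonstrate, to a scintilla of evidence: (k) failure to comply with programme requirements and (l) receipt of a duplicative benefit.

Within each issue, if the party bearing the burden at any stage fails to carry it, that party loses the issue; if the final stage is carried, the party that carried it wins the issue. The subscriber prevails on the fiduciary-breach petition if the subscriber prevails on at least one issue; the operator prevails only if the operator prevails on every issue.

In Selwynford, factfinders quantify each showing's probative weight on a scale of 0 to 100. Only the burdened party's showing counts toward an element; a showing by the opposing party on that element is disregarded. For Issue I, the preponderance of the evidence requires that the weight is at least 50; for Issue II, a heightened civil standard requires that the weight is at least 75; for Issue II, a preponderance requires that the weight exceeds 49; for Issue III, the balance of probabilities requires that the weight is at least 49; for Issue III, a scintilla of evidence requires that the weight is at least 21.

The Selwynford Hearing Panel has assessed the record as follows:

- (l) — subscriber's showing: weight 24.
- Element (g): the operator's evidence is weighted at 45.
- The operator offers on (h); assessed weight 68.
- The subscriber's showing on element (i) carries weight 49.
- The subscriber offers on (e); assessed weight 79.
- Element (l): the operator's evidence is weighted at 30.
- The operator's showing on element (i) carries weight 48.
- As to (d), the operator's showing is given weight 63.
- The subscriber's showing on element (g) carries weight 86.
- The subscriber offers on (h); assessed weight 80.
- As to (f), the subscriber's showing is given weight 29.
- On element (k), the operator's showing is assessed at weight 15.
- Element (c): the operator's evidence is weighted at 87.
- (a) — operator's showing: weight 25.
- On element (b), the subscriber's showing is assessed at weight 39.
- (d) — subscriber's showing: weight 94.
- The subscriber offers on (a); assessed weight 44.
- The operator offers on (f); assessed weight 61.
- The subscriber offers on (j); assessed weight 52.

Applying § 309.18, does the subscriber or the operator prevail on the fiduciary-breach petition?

subscriber

— Issue I —
Stage I.1 — burden on subscriber; standard: the preponderance of the evidence (weight is at least 50).
    (a): 44 (operator's 25 disregarded) < 50 [not met]
    (b): 39 < 50 [not met]
  Stage I.1 not carried; the subscriber fails its burden.
The analysis ends at Stage I.1; the operator prevails on this issue.
— Issue II —
At Stage II.1 the subscriber must meet a heightened civil standard (weight is at least 75): on (e) the weight is 79, ≥ 75, so (e) meets the standard.
  All elements met. The burden passes to the operator.
At Stage II.2 the operator must meet a preponderance (weight exceeds 49): on (f) the weight is 61 (the subscriber's 29 is given no effect), which does exceed 49, so (f) meets the standard.
  The operator carries Stage II.2; the subscriber now bears the burden.
At Stage II.3 the subscriber must meet a heightened civil standard (weight is at least 75): on (g) the weight is 86 (the operator's 45 is given no effect), ≥ 75, so (g) meets the standard; on (h) the weight is 80 (the operator's 68 is given no effect), which does reach 75, so (h) meets the standard.
  All elements met at the final stage.
With every stage satisfied, the subscriber prevails on this issue.
— Issue III —
Stage III.1 (subscriber, the balance of probabilities, weight is at least 49): (i) 49 (operator's 48 disregarded) ≥ 49 — meets; (j) 52 ≥ 49 — meets.
  Stage III.1 carried; the burden shifts to the operator.
Stage III.2 (operator, a scintilla of evidence, weight is at least 21): (k) 15 < 21 — fails; (l) 30 (subscriber's 24 disregarded) ≥ 21 — meets.
  Not every element is met, so the operator fails to carry Stage III.2.
The subscriber prevails on this issue.
Per-issue: Issue I → operator; Issue II → subscriber; Issue III → subscriber. The subscriber must prevail on at least one issue; overall, the subscriber prevails.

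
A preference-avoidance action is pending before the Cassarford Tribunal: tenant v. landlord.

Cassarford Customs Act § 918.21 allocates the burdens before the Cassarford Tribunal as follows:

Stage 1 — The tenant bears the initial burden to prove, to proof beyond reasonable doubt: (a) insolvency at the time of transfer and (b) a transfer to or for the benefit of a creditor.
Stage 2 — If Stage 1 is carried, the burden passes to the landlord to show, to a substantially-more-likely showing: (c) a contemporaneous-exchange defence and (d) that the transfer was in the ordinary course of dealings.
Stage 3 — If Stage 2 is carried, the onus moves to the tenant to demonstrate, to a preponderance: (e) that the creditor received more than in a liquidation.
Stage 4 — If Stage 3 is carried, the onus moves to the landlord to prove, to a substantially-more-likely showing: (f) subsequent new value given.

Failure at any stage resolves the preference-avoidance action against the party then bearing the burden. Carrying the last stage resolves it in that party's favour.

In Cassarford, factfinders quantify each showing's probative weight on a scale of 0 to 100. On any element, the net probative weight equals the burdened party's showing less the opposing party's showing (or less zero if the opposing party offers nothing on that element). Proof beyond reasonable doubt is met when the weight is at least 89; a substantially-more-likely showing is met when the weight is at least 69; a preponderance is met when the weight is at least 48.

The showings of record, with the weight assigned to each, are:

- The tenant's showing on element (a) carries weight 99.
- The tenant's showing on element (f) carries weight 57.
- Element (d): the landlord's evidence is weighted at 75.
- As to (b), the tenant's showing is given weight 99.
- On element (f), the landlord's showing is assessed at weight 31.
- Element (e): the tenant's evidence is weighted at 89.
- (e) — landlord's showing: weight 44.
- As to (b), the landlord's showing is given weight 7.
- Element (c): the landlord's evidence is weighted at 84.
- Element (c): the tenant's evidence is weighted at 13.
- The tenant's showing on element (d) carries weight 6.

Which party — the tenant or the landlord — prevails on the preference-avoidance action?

landlord

Stage 1 — burden on tenant; standard: proof beyond reasonable doubt (weight is at least 89).
    (a): 99 ≥ 89 [met]
    (b): 99 − 7 = 92 ≥ 89 [met]
  The tenant carries Stage 1; the landlord now bears the burden.
Stage 2 — burden on landlord; standard: a substantially-more-likely showing (weight is at least 69).
    (c): 84 − 13 = 71 ≥ 69 [met]
    (d): 75 − 6 = 69 ≥ 69 [met]
  The landlord carries Stage 2; the tenant now bears the burden.
Stage 3 — burden on tenant; standard: a preponderance (weight is at least 48).
    (e): 89 − 44 = 45 < 48 [not met]
  Stage 3 not carried; the tenant fails its burden.
So the landlord prevails.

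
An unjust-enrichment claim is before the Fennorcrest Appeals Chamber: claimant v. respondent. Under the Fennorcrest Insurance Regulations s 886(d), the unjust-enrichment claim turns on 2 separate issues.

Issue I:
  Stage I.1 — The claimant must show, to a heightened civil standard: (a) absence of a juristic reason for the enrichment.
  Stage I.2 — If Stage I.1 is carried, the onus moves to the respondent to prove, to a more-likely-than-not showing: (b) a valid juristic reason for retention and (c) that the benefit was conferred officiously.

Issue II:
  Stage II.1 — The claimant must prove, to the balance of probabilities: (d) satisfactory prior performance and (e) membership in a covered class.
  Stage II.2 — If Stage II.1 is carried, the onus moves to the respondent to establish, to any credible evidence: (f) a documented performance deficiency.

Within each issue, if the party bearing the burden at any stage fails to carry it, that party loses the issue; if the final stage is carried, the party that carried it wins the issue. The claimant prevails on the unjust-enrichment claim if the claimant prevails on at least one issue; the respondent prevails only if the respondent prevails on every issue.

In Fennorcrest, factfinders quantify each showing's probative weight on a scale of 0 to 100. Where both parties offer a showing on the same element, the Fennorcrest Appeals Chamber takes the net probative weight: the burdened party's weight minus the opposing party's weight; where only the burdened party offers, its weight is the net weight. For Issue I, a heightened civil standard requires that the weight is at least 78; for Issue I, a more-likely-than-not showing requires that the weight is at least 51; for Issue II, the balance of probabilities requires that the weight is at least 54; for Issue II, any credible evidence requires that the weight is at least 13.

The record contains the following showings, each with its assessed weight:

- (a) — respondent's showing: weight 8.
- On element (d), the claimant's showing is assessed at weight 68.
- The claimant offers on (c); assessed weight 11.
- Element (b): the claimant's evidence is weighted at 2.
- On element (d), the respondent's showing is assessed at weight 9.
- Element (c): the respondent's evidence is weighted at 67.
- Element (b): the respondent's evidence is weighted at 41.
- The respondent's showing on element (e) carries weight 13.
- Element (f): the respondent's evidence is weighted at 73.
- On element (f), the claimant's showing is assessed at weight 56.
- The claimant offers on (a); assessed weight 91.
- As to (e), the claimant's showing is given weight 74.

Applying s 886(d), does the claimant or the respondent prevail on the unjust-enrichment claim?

claimant

— Issue I —
Stage I.1 — burden on claimant; standard: a heightened civil standard (weight is at least 78).
    (a): 91 − 8 = 83 ≥ 78 [met]
  Stage I.1 carried; the burden shifts to the respondent.
Stage I.2 — burden on respondent; standard: a more-likely-than-not showing (weight is at least 51).
    (b): 41 − 2 = 39 < 51 [not met]
    (c): 67 − 11 = 56 ≥ 51 [met]
  The respondent does not carry Stage I.2.
So the claimant prevails on this issue.
— Issue II —
At Stage II.1 the claimant must meet the balance of probabilities (weight is at least 54): on (d) the weight is 68 less the opposing 9 gives net 59, ≥ 54, so (d) meets the standard; on (e) the weight is 74 less the opposing 13 gives net 61, which does reach 54, so (e) meets the standard.
  The claimant carries Stage II.1; the respondent now bears the burden.
At Stage II.2 the respondent must meet any credible evidence (weight is at least 13): on (f) the weight is 73 less the opposing 56 gives net 17, which does reach 13, so (f) meets the standard.
  All elements met at the final stage.
All stages carried — the respondent prevails on this issue.
Per-issue: Issue I → claimant; Issue II → respondent. The claimant must prevail on at least one issue; overall, the claimant prevails.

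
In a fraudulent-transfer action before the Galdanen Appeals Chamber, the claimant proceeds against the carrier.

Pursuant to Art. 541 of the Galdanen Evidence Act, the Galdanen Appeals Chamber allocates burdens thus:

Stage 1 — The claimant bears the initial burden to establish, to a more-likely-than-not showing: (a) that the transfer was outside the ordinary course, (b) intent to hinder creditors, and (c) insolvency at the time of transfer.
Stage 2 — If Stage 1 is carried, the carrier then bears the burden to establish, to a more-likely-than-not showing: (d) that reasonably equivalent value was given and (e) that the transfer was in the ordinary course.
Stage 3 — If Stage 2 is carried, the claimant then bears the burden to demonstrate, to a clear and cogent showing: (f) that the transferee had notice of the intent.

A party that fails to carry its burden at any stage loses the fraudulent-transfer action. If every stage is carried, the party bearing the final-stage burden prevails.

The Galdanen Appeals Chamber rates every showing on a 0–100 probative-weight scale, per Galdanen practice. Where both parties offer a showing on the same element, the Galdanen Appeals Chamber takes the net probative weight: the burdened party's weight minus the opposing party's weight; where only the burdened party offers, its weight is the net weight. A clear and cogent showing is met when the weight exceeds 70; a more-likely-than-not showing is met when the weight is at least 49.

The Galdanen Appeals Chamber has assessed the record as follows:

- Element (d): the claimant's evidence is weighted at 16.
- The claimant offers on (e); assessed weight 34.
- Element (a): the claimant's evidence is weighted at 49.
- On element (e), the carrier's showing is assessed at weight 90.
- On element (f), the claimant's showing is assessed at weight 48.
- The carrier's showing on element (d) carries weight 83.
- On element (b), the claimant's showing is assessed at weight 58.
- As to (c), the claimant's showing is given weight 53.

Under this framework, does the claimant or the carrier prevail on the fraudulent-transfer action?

Stage 1 — burden on claimant; standard: a more-likely-than-not showing (weight is at least 49).
    (a): 49 ≥ 49 [met]
    (b): 58 ≥ 49 [met]
    (c): 53 ≥ 49 [met]
  Stage 1 is satisfied; the onus moves to the carrier.
Stage 2 — burden on carrier; standard: a more-likely-than-not showing (weight is at least 49).
    (d): 83 − 16 = 67 ≥ 49 [met]
    (e): 90 − 34 = 56 ≥ 49 [met]
  The carrier carries Stage 2; the claimant now bears the burden.
Stage 3 — burden on claimant; standard: a clear and cogent showing (weight exceeds 70).
    (f): 48 ≤ 70 [not met]
  The claimant does not carry Stage 3.
So the carrier prevails.

carrier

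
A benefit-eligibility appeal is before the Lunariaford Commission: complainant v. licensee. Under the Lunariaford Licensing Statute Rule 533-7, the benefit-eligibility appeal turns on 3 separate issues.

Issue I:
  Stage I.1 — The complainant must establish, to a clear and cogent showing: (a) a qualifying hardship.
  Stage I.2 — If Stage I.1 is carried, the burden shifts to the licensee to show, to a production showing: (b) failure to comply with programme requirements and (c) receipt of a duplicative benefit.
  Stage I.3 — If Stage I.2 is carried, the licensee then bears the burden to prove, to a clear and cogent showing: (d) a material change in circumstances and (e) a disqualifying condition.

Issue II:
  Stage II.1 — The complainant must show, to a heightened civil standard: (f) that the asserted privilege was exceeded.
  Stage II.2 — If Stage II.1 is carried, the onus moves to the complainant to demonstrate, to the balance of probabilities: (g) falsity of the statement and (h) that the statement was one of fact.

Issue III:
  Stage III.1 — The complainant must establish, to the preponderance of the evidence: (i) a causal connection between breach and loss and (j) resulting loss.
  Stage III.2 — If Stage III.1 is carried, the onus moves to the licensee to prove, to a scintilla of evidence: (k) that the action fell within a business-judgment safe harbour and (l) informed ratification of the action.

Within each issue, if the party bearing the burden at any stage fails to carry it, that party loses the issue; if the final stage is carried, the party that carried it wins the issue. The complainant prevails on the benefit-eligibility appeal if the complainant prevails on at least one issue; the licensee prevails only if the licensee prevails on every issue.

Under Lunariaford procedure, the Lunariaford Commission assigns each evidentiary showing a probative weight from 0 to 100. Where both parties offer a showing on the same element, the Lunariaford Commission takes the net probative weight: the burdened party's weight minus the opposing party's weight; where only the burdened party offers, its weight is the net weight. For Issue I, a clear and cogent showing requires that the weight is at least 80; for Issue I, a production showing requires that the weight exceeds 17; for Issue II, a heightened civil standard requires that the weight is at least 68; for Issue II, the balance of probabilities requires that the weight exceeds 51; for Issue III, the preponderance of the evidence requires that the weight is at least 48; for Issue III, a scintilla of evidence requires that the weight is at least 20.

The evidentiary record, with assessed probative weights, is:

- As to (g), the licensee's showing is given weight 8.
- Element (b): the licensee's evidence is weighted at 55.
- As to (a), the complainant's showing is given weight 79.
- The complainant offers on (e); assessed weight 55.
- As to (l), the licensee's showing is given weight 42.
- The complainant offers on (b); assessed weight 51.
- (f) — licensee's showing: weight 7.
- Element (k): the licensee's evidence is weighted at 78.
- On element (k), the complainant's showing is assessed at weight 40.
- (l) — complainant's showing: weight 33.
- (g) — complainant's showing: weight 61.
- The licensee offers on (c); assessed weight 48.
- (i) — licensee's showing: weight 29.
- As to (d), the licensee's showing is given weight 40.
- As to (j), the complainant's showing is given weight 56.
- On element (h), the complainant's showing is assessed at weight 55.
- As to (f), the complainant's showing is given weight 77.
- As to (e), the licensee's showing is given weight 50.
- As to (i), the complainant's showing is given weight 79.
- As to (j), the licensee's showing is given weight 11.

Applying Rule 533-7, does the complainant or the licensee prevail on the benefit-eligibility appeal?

complainant

— Issue I —
At Stage I.1 the complainant must meet a clear and cogent showing (weight is at least 80): on (a) the weight is 79, which does not reach 80, so (a) does not meet the standard.
  Not every element is met, so the complainant fails to carry Stage I.1.
The licensee prevails on this issue.
— Issue II —
Stage II.1 — burden on complainant; standard: a heightened civil standard (weight is at least 68).
    (f): 77 − 7 = 70 ≥ 68 [met]
  All elements met. The complainant retains the burden for Stage II.2.
Stage II.2 — burden on complainant; standard: the balance of probabilities (weight exceeds 51).
    (g): 61 − 8 = 53 > 51 [met]
    (h): 55 > 51 [met]
  The complainant carries the last stage.
With every stage satisfied, the complainant prevails on this issue.
— Issue III —
Stage III.1 — burden on complainant; standard: the preponderance of the evidence (weight is at least 48).
    (i): 79 − 29 = 50 ≥ 48 [met]
    (j): 56 − 11 = 45 < 48 [not met]
  Not every element is met, so the complainant fails to carry Stage III.1.
The analysis ends at Stage III.1; the licensee prevails on this issue.
Per-issue: Issue I → licensee; Issue II → complainant; Issue III → licensee. The complainant must prevail on at least one issue; overall, the complainant prevails.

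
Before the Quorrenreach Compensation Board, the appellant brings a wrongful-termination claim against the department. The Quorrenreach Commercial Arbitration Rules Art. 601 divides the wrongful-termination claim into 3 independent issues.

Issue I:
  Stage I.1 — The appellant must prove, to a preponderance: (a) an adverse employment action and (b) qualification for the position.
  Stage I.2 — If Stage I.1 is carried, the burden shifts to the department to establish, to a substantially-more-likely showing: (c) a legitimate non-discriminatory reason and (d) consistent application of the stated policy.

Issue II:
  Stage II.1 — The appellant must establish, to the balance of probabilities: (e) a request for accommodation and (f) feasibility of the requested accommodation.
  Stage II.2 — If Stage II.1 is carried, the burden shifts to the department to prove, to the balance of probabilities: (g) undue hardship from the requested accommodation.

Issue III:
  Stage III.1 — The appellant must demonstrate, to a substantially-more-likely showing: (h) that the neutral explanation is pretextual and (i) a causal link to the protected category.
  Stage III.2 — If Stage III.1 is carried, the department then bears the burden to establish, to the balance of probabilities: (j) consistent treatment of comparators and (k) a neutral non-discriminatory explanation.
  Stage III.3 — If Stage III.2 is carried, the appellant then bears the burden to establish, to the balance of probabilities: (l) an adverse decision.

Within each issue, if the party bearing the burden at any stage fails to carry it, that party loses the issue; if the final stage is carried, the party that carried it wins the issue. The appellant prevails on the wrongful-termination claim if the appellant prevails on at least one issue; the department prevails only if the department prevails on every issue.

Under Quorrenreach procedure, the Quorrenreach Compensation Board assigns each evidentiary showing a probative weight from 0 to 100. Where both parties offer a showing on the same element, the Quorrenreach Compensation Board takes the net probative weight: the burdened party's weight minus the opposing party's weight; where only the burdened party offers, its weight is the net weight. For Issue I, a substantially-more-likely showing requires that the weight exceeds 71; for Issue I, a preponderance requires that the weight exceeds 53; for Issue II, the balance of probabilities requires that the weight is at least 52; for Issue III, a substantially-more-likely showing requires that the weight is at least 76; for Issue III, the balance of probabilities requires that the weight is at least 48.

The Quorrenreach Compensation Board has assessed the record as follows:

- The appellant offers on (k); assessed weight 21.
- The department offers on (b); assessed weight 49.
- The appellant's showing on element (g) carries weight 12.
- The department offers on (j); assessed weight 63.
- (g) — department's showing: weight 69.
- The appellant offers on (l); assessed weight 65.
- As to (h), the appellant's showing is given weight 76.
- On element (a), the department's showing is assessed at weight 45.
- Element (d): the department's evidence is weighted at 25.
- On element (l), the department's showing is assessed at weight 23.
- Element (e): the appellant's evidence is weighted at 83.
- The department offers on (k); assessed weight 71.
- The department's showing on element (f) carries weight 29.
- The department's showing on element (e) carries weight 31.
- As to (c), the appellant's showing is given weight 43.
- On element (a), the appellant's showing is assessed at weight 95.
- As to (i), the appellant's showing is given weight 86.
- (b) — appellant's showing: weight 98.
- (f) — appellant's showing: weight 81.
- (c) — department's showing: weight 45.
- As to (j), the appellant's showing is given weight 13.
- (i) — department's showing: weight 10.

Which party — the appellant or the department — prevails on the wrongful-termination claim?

department

— Issue I —
At Stage I.1 the appellant must meet a preponderance (weight exceeds 53): on (a) the weight is 95 less the opposing 45 gives net 50, ≤ 53, so (a) does not meet the standard; on (b) the weight is 98 less the opposing 49 gives net 49, ≤ 53, so (b) does not meet the standard.
  Not every element is met, so the appellant fails to carry Stage I.1.
The analysis ends at Stage I.1; the department prevails on this issue.
— Issue II —
Stage II.1 — burden on appellant; standard: the balance of probabilities (weight is at least 52).
    (e): 83 − 31 = 52 ≥ 52 [met]
    (f): 81 − 29 = 52 ≥ 52 [met]
  All elements met. The burden passes to the department.
Stage II.2 — burden on department; standard: the balance of probabilities (weight is at least 52).
    (g): 69 − 12 = 57 ≥ 52 [met]
  Stage II.2 carried; the final stage is satisfied.
All stages carried — the department prevails on this issue.
— Issue III —
At Stage III.1 the appellant must meet a substantially-more-likely showing (weight is at least 76): on (h) the weight is 76, ≥ 76, so (h) meets the standard; on (i) the weight is 86 less the opposing 10 gives net 76, ≥ 76, so (i) meets the standard.
  Stage III.1 carried; the burden shifts to the department.
At Stage III.2 the department must meet the balance of probabilities (weight is at least 48): on (j) the weight is 63 less the opposing 13 gives net 50, ≥ 48, so (j) meets the standard; on (k) the weight is 71 less the opposing 21 gives net 50, which does reach 48, so (k) meets the standard.
  The department carries Stage III.2; the appellant now bears the burden.
At Stage III.3 the appellant must meet the balance of probabilities (weight is at least 48): on (l) the weight is 65 less the opposing 23 gives net 42, < 48, so (l) does not meet the standard.
  The appellant does not carry Stage III.3.
The department prevails on this issue.
Per-issue: Issue I → department; Issue II → department; Issue III → department. The appellant must prevail on at least one issue; overall, the department prevails.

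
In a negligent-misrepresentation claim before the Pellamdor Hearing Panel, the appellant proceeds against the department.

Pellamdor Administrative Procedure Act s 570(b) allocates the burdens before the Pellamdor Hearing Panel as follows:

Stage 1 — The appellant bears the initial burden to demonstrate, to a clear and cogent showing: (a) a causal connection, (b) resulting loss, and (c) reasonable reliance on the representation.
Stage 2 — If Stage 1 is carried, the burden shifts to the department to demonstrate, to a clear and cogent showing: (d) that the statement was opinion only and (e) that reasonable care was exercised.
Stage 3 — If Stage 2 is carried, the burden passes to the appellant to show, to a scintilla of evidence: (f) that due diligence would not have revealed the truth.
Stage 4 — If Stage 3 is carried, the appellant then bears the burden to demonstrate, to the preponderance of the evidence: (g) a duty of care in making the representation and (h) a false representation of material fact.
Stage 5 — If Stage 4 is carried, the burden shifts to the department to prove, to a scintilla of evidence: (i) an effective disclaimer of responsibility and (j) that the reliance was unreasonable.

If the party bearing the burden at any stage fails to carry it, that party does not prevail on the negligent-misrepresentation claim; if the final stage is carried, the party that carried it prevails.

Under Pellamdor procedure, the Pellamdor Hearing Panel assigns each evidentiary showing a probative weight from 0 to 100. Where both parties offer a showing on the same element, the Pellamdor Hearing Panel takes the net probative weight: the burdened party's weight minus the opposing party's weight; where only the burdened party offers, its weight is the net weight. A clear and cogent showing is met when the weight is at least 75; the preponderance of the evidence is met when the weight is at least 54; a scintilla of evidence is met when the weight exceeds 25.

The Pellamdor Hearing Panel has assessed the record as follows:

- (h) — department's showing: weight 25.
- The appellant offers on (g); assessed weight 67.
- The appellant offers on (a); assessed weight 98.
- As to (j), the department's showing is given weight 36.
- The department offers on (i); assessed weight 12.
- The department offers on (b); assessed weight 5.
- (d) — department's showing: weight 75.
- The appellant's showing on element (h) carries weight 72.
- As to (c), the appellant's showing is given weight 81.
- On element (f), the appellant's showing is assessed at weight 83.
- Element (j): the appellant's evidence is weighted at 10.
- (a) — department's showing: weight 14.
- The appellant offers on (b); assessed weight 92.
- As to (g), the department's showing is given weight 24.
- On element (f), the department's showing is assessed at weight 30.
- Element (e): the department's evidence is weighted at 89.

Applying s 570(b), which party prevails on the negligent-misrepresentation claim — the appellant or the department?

Stage 1 (appellant, a clear and cogent showing, weight is at least 75): (a) net 98−14=84 ≥ 75 — meets; (b) net 92−5=87 ≥ 75 — meets; (c) 81 ≥ 75 — meets.
  All elements met. The burden passes to the department.
Stage 2 (department, a clear and cogent showing, weight is at least 75): (d) 75 ≥ 75 — meets; (e) 89 ≥ 75 — meets.
  The department carries Stage 2; the appellant now bears the burden.
Stage 3 (appellant, a scintilla of evidence, weight exceeds 25): (f) net 83−30=53 > 25 — meets.
  All elements met. The appellant retains the burden for Stage 4.
Stage 4 (appellant, the preponderance of the evidence, weight is at least 54): (g) net 67−24=43 < 54 — fails; (h) net 72−25=47 < 54 — fails.
  Stage 4 not carried; the appellant fails its burden.
The department prevails.

department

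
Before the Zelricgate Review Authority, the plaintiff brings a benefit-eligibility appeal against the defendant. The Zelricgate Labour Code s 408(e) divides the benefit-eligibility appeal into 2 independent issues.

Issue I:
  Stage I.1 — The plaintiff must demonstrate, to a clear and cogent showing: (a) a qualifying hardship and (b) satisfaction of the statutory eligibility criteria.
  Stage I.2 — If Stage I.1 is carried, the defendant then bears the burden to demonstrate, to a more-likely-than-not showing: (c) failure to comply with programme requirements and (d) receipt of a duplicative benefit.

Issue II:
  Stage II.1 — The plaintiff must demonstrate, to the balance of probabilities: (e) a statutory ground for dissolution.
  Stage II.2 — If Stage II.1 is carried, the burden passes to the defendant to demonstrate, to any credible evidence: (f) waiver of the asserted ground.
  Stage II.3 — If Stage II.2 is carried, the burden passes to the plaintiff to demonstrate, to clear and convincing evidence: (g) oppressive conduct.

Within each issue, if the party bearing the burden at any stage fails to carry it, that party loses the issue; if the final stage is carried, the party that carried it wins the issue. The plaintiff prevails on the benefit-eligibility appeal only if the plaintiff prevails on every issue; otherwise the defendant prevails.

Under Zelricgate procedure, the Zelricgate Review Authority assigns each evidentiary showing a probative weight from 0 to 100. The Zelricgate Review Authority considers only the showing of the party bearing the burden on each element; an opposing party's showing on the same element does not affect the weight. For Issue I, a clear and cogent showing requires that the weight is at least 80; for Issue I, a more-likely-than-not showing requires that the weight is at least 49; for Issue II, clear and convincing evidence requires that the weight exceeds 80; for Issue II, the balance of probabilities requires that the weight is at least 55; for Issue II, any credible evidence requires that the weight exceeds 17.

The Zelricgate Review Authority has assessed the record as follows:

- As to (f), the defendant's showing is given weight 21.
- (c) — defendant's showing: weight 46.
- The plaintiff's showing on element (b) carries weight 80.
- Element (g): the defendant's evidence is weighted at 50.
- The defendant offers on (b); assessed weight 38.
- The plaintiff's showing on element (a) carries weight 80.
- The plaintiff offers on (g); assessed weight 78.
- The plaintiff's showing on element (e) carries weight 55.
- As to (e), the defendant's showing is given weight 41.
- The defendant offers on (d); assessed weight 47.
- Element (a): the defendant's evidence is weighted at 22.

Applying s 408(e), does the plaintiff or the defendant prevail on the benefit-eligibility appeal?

defendant

— Issue I —
Stage I.1 — burden on plaintiff; standard: a clear and cogent showing (weight is at least 80).
    (a): 80 (defendant's 22 disregarded) ≥ 80 [met]
    (b): 80 (defendant's 38 disregarded) ≥ 80 [met]
  Stage I.1 carried; the burden shifts to the defendant.
Stage I.2 — burden on defendant; standard: a more-likely-than-not showing (weight is at least 49).
    (c): 46 < 49 [not met]
    (d): 47 < 49 [not met]
  The defendant does not carry Stage I.2.
So the plaintiff prevails on this issue.
— Issue II —
Stage II.1 — burden on plaintiff; standard: the balance of probabilities (weight is at least 55).
    (e): 55 (defendant's 41 disregarded) ≥ 55 [met]
  Stage II.1 is satisfied; the onus moves to the defendant.
Stage II.2 — burden on defendant; standard: any credible evidence (weight exceeds 17).
    (f): 21 > 17 [met]
  Stage II.2 is satisfied; the onus moves to the plaintiff.
Stage II.3 — burden on plaintiff; standard: clear and convincing evidence (weight exceeds 80).
    (g): 78 (defendant's 50 disregarded) ≤ 80 [not met]
  Stage II.3 not carried; the plaintiff fails its burden.
So the defendant prevails on this issue.
Per-issue: Issue I → plaintiff; Issue II → defendant. The plaintiff must prevail on every issue; overall, the defendant prevails.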